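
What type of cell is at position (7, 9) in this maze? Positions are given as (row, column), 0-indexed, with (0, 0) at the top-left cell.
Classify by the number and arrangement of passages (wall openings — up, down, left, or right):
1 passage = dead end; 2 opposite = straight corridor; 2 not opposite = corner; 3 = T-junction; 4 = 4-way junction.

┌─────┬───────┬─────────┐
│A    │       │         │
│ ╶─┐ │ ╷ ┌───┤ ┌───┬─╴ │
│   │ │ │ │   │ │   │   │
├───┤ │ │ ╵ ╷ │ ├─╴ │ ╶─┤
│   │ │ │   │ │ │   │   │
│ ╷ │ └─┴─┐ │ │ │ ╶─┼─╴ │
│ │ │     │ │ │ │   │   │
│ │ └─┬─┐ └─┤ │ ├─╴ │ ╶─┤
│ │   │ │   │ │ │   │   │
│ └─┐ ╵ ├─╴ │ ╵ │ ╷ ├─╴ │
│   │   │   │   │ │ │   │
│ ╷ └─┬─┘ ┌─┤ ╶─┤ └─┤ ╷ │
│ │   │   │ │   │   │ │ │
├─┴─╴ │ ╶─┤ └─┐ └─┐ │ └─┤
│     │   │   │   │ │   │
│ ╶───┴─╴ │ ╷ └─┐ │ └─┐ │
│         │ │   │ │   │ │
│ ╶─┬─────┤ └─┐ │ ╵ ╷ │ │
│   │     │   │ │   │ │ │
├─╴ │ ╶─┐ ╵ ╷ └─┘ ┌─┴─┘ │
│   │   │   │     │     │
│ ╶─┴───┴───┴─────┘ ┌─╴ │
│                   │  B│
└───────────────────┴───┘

Checking cell at (7, 9):
Number of passages: 2
Cell type: straight corridor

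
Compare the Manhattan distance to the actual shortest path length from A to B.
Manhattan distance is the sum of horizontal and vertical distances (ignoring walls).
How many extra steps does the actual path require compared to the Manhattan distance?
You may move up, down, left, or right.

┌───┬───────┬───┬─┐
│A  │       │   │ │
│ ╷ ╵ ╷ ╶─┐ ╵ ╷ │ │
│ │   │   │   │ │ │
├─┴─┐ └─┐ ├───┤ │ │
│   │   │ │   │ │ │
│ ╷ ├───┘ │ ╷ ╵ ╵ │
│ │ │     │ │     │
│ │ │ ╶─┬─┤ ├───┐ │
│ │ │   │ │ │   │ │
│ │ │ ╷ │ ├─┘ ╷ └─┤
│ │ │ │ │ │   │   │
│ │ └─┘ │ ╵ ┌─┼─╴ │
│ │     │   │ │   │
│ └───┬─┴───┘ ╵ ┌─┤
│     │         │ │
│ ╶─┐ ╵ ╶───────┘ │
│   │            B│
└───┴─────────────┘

Manhattan distance: |8 - 0| + |8 - 0| = 16
Actual path length: 36
Extra steps: 36 - 16 = 20

Solution:

┌───┬───────┬───┬─┐
│A ↓│↱ ↓    │   │ │
│ ╷ ╵ ╷ ╶─┐ ╵ ╷ │ │
│ │↳ ↑│↳ ↓│   │ │ │
├─┴─┐ └─┐ ├───┤ │ │
│↓ ↰│   │↓│   │ │ │
│ ╷ ├───┘ │ ╷ ╵ ╵ │
│↓│↑│↓ ← ↲│ │     │
│ │ │ ╶─┬─┤ ├───┐ │
│↓│↑│↳ ↓│ │ │   │ │
│ │ │ ╷ │ ├─┘ ╷ └─┤
│↓│↑│ │↓│ │   │   │
│ │ └─┘ │ ╵ ┌─┼─╴ │
│↓│↑ ← ↲│   │ │   │
│ └───┬─┴───┘ ╵ ┌─┤
│↳ → ↓│         │ │
│ ╶─┐ ╵ ╶───────┘ │
│   │↳ → → → → → B│
└───┴─────────────┘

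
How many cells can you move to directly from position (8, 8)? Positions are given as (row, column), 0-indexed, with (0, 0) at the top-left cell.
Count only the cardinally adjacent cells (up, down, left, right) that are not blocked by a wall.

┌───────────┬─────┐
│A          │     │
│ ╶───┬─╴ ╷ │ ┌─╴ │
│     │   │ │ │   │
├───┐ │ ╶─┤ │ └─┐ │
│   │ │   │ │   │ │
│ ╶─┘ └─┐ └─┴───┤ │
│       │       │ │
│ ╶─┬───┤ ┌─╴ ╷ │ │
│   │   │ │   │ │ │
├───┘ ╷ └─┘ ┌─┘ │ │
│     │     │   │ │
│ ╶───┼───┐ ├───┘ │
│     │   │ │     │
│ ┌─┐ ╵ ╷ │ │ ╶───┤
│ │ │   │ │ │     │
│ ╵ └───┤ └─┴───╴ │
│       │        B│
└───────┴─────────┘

Checking passable neighbors of (8, 8):
Neighbors: (7, 8), (8, 7)
Count: 2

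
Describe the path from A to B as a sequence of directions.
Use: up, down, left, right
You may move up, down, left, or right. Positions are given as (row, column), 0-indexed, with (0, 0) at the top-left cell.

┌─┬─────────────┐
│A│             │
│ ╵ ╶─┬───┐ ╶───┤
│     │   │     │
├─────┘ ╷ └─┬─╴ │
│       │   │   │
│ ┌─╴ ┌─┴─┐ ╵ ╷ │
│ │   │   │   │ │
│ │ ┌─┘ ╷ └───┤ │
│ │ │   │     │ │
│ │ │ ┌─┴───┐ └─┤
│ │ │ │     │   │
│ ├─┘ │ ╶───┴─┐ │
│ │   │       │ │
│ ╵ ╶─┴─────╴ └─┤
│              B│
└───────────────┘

Finding the path and converting it to directions:
Path through cells: (0,0) → (1,0) → (1,1) → (0,1) → (0,2) → (0,3) → (0,4) → (0,5) → (1,5) → (1,6) → (1,7) → (2,7) → (2,6) → (3,6) → (3,5) → (2,5) → (2,4) → (1,4) → (1,3) → (2,3) → (2,2) → (2,1) → (2,0) → (3,0) → (4,0) → (5,0) → (6,0) → (7,0) → (7,1) → (7,2) → (7,3) → (7,4) → (7,5) → (7,6) → (7,7)
Directions: down, right, up, right, right, right, right, down, right, right, down, left, down, left, up, left, up, left, down, left, left, left, down, down, down, down, down, right, right, right, right, right, right, right

Solution:

┌─┬─────────────┐
│A│↱ → → → ↓    │
│ ╵ ╶─┬───┐ ╶───┤
│↳ ↑  │↓ ↰│↳ → ↓│
├─────┘ ╷ └─┬─╴ │
│↓ ← ← ↲│↑ ↰│↓ ↲│
│ ┌─╴ ┌─┴─┐ ╵ ╷ │
│↓│   │   │↑ ↲│ │
│ │ ┌─┘ ╷ └───┤ │
│↓│ │   │     │ │
│ │ │ ┌─┴───┐ └─┤
│↓│ │ │     │   │
│ ├─┘ │ ╶───┴─┐ │
│↓│   │       │ │
│ ╵ ╶─┴─────╴ └─┤
│↳ → → → → → → B│
└───────────────┘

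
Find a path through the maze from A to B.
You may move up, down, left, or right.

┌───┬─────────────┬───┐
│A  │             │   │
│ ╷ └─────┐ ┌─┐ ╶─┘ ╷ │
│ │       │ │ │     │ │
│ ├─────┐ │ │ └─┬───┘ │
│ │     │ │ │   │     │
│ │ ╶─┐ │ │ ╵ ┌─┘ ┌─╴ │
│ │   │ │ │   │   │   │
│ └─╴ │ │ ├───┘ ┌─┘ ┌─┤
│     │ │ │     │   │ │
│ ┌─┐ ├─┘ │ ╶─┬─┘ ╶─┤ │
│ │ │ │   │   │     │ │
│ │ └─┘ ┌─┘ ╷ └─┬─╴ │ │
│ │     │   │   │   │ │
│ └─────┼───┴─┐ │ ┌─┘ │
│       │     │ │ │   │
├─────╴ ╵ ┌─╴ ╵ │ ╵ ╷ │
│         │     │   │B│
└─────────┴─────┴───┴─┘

Finding the shortest path through the maze:
Path length: 44 steps
Directions: down → down → down → down → down → down → down → right → right → right → down → right → up → right → right → down → right → up → up → left → up → left → up → right → right → up → right → up → right → right → down → left → down → left → down → right → down → left → down → down → right → up → right → down

Solution:

┌───┬─────────────┬───┐
│A  │             │   │
│ ╷ └─────┐ ┌─┐ ╶─┘ ╷ │
│↓│       │ │ │     │ │
│ ├─────┐ │ │ └─┬───┘ │
│↓│     │ │ │   │↱ → ↓│
│ │ ╶─┐ │ │ ╵ ┌─┘ ┌─╴ │
│↓│   │ │ │   │↱ ↑│↓ ↲│
│ └─╴ │ │ ├───┘ ┌─┘ ┌─┤
│↓    │ │ │↱ → ↑│↓ ↲│ │
│ ┌─┐ ├─┘ │ ╶─┬─┘ ╶─┤ │
│↓│ │ │   │↑ ↰│  ↳ ↓│ │
│ │ └─┘ ┌─┘ ╷ └─┬─╴ │ │
│↓│     │   │↑ ↰│↓ ↲│ │
│ └─────┼───┴─┐ │ ┌─┘ │
│↳ → → ↓│↱ → ↓│↑│↓│↱ ↓│
├─────╴ ╵ ┌─╴ ╵ │ ╵ ╷ │
│      ↳ ↑│  ↳ ↑│↳ ↑│B│
└─────────┴─────┴───┴─┘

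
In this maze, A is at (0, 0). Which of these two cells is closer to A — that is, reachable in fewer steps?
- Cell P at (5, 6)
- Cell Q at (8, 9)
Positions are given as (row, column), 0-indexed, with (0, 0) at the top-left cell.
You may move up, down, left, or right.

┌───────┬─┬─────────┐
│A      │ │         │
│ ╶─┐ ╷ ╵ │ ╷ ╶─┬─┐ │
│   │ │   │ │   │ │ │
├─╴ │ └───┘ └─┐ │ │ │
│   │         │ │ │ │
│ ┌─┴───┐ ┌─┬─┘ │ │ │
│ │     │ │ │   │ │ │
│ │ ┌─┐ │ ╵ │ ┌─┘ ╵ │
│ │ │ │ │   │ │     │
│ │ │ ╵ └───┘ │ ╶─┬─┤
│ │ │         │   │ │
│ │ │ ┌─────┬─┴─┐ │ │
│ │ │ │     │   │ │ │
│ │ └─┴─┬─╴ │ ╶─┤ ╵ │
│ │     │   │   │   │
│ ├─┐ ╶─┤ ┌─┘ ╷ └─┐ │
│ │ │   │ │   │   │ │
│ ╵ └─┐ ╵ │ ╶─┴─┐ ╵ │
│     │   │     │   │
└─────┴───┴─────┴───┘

Shortest path A → P at (5, 6): 17 steps
Shortest path A → Q at (8, 9): 25 steps

P is closer (17 steps vs 25 steps).

Path to P:

┌───────┬─┬─────────┐
│A → ↓  │ │↱ ↓      │
│ ╶─┐ ╷ ╵ │ ╷ ╶─┬─┐ │
│   │↓│   │↑│↳ ↓│ │ │
├─╴ │ └───┘ └─┐ │ │ │
│   │↳ → → ↑  │↓│ │ │
│ ┌─┴───┐ ┌─┬─┘ │ │ │
│ │     │ │ │↓ ↲│ │ │
│ │ ┌─┐ │ ╵ │ ┌─┘ ╵ │
│ │ │ │ │   │↓│     │
│ │ │ ╵ └───┘ │ ╶─┬─┤
│ │ │        P│   │ │
│ │ │ ┌─────┬─┴─┐ │ │
│ │ │ │     │   │ │ │
│ │ └─┴─┬─╴ │ ╶─┤ ╵ │
│ │     │   │   │   │
│ ├─┐ ╶─┤ ┌─┘ ╷ └─┐ │
│ │ │   │ │   │   │ │
│ ╵ └─┐ ╵ │ ╶─┴─┐ ╵ │
│     │   │     │   │
└─────┴───┴─────┴───┘

Path to Q:

┌───────┬─┬─────────┐
│A → ↓  │ │↱ → → → ↓│
│ ╶─┐ ╷ ╵ │ ╷ ╶─┬─┐ │
│   │↓│   │↑│   │ │↓│
├─╴ │ └───┘ └─┐ │ │ │
│   │↳ → → ↑  │ │ │↓│
│ ┌─┴───┐ ┌─┬─┘ │ │ │
│ │     │ │ │   │ │↓│
│ │ ┌─┐ │ ╵ │ ┌─┘ ╵ │
│ │ │ │ │   │ │↓ ← ↲│
│ │ │ ╵ └───┘ │ ╶─┬─┤
│ │ │         │↳ ↓│ │
│ │ │ ┌─────┬─┴─┐ │ │
│ │ │ │     │   │↓│ │
│ │ └─┴─┬─╴ │ ╶─┤ ╵ │
│ │     │   │   │↳ ↓│
│ ├─┐ ╶─┤ ┌─┘ ╷ └─┐ │
│ │ │   │ │   │   │Q│
│ ╵ └─┐ ╵ │ ╶─┴─┐ ╵ │
│     │   │     │   │
└─────┴───┴─────┴───┘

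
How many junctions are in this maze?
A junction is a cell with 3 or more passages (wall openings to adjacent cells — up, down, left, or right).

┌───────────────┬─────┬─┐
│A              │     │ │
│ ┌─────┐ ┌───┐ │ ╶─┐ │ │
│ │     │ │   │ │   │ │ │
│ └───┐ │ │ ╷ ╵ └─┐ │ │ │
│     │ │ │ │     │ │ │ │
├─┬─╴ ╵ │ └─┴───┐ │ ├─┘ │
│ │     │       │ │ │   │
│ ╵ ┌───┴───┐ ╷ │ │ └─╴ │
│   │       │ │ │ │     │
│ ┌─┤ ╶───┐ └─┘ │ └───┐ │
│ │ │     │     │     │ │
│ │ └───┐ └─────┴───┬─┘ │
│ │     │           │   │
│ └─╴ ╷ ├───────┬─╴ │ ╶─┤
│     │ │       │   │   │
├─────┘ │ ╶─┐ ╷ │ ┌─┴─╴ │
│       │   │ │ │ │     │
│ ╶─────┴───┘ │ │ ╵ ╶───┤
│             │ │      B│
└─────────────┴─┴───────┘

Checking each cell for number of passages:

Junctions found (3+ passages):
  (0, 4): 3 passages
  (2, 7): 3 passages
  (3, 2): 3 passages
  (3, 6): 3 passages
  (3, 11): 3 passages
  (4, 0): 3 passages
  (4, 11): 3 passages
  (6, 2): 3 passages
  (7, 6): 3 passages
  (9, 9): 3 passages
Total junctions: 10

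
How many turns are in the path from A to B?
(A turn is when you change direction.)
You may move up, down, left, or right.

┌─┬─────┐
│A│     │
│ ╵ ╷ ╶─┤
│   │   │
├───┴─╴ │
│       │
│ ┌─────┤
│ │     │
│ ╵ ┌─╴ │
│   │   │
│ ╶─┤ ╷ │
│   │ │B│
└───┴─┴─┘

Directions: down, right, up, right, down, right, down, left, left, left, down, down, right, up, right, right, down, down
Number of turns: 12

Solution:

┌─┬─────┐
│A│↱ ↓  │
│ ╵ ╷ ╶─┤
│↳ ↑│↳ ↓│
├───┴─╴ │
│↓ ← ← ↲│
│ ┌─────┤
│↓│↱ → ↓│
│ ╵ ┌─╴ │
│↳ ↑│  ↓│
│ ╶─┤ ╷ │
│   │ │B│
└───┴─┴─┘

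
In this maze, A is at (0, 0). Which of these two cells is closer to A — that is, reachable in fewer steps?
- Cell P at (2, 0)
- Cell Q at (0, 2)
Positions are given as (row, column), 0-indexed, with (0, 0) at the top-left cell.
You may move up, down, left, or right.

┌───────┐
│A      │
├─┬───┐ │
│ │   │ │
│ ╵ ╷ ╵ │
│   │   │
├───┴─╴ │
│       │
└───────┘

Shortest path A → P at (2, 0): 10 steps
Shortest path A → Q at (0, 2): 2 steps

Q is closer (2 steps vs 10 steps).

Path to P:

┌───────┐
│A → → ↓│
├─┬───┐ │
│ │↓ ↰│↓│
│ ╵ ╷ ╵ │
│P ↲│↑ ↲│
├───┴─╴ │
│       │
└───────┘

Path to Q:

┌───────┐
│A → Q  │
├─┬───┐ │
│ │   │ │
│ ╵ ╷ ╵ │
│   │   │
├───┴─╴ │
│       │
└───────┘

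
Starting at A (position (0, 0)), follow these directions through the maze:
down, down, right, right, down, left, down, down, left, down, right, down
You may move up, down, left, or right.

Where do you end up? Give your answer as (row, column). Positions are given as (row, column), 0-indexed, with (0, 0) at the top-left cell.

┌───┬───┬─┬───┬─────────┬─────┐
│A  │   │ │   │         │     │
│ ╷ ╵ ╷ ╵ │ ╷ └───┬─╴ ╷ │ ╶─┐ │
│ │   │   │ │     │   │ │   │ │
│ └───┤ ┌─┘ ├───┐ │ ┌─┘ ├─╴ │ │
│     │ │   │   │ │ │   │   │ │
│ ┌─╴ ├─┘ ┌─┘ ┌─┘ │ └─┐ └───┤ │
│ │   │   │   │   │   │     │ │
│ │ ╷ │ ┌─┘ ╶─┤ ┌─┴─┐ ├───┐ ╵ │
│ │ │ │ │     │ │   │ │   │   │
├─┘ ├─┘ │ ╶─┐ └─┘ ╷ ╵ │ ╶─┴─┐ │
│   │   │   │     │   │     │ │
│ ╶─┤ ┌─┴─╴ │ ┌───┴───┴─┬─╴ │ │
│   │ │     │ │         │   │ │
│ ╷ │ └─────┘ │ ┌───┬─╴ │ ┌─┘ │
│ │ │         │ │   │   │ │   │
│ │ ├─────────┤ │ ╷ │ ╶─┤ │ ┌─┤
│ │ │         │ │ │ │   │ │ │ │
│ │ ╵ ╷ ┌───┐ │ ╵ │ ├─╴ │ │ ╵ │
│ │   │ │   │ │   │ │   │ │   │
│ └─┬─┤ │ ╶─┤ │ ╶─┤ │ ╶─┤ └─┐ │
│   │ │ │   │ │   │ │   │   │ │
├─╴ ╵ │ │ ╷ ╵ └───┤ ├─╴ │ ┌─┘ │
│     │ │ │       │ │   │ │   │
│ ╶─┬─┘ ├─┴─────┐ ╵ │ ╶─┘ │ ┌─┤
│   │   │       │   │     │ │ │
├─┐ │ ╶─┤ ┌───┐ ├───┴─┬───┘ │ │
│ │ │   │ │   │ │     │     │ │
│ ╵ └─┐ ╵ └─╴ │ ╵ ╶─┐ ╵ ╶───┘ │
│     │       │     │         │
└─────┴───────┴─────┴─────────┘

Following directions step by step:
Start: (0, 0)
  down: (0, 0) → (1, 0)
  down: (1, 0) → (2, 0)
  right: (2, 0) → (2, 1)
  right: (2, 1) → (2, 2)
  down: (2, 2) → (3, 2)
  left: (3, 2) → (3, 1)
  down: (3, 1) → (4, 1)
  down: (4, 1) → (5, 1)
  left: (5, 1) → (5, 0)
  down: (5, 0) → (6, 0)
  right: (6, 0) → (6, 1)
  down: (6, 1) → (7, 1)
Final position: (7, 1)

Path taken:

┌───┬───┬─┬───┬─────────┬─────┐
│A  │   │ │   │         │     │
│ ╷ ╵ ╷ ╵ │ ╷ └───┬─╴ ╷ │ ╶─┐ │
│↓│   │   │ │     │   │ │   │ │
│ └───┤ ┌─┘ ├───┐ │ ┌─┘ ├─╴ │ │
│↳ → ↓│ │   │   │ │ │   │   │ │
│ ┌─╴ ├─┘ ┌─┘ ┌─┘ │ └─┐ └───┤ │
│ │↓ ↲│   │   │   │   │     │ │
│ │ ╷ │ ┌─┘ ╶─┤ ┌─┴─┐ ├───┐ ╵ │
│ │↓│ │ │     │ │   │ │   │   │
├─┘ ├─┘ │ ╶─┐ └─┘ ╷ ╵ │ ╶─┴─┐ │
│↓ ↲│   │   │     │   │     │ │
│ ╶─┤ ┌─┴─╴ │ ┌───┴───┴─┬─╴ │ │
│↳ ↓│ │     │ │         │   │ │
│ ╷ │ └─────┘ │ ┌───┬─╴ │ ┌─┘ │
│ │B│         │ │   │   │ │   │
│ │ ├─────────┤ │ ╷ │ ╶─┤ │ ┌─┤
│ │ │         │ │ │ │   │ │ │ │
│ │ ╵ ╷ ┌───┐ │ ╵ │ ├─╴ │ │ ╵ │
│ │   │ │   │ │   │ │   │ │   │
│ └─┬─┤ │ ╶─┤ │ ╶─┤ │ ╶─┤ └─┐ │
│   │ │ │   │ │   │ │   │   │ │
├─╴ ╵ │ │ ╷ ╵ └───┤ ├─╴ │ ┌─┘ │
│     │ │ │       │ │   │ │   │
│ ╶─┬─┘ ├─┴─────┐ ╵ │ ╶─┘ │ ┌─┤
│   │   │       │   │     │ │ │
├─┐ │ ╶─┤ ┌───┐ ├───┴─┬───┘ │ │
│ │ │   │ │   │ │     │     │ │
│ ╵ └─┐ ╵ └─╴ │ ╵ ╶─┐ ╵ ╶───┘ │
│     │       │     │         │
└─────┴───────┴─────┴─────────┘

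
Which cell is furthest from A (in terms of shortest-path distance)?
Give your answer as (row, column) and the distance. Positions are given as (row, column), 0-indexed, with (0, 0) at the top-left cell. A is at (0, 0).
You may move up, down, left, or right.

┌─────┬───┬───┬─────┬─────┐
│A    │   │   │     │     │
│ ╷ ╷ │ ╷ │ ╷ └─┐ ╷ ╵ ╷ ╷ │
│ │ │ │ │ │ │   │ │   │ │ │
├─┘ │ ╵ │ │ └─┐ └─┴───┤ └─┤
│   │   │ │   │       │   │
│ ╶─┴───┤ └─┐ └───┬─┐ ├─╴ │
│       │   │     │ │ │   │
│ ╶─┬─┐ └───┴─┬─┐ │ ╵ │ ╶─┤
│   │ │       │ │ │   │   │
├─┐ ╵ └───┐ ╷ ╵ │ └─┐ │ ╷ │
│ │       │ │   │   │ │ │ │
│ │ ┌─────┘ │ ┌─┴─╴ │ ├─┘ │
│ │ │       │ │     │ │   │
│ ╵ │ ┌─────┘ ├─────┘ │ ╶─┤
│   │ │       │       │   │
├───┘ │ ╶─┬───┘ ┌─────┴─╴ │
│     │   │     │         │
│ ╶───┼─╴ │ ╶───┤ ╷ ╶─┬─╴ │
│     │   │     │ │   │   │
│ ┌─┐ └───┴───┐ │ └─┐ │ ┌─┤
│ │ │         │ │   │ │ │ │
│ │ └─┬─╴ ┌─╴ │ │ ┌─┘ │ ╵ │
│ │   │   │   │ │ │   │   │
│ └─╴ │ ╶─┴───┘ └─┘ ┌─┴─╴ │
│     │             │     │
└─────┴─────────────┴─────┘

Computing BFS distances from A to all cells:
Furthest cell: (6, 7)
Distance: 69 steps

Path from A to the furthest cell:

┌─────┬───┬───┬─────┬─────┐
│A ↓  │   │↓ ↰│     │     │
│ ╷ ╷ │ ╷ │ ╷ └─┐ ╷ ╵ ╷ ╷ │
│ │↓│ │ │ │↓│↑ ↰│ │   │ │ │
├─┘ │ ╵ │ │ └─┐ └─┴───┤ └─┤
│↓ ↲│   │ │↳ ↓│↑ ← ← ↰│   │
│ ╶─┴───┤ └─┐ └───┬─┐ ├─╴ │
│↳ → → ↓│   │↳ → ↓│ │↑│   │
│ ╶─┬─┐ └───┴─┬─┐ │ ╵ │ ╶─┤
│   │ │↳ → ↓  │ │↓│  ↑│   │
├─┐ ╵ └───┐ ╷ ╵ │ └─┐ │ ╷ │
│ │       │↓│   │↳ ↓│↑│ │ │
│ │ ┌─────┘ │ ┌─┴─╴ │ ├─┘ │
│ │ │↓ ← ← ↲│ │B ← ↲│↑│   │
│ ╵ │ ┌─────┘ ├─────┘ │ ╶─┤
│   │↓│       │↱ → → ↑│   │
├───┘ │ ╶─┬───┘ ┌─────┴─╴ │
│↓ ← ↲│   │↱ → ↑│         │
│ ╶───┼─╴ │ ╶───┤ ╷ ╶─┬─╴ │
│↳ → ↓│   │↑ ← ↰│ │   │   │
│ ┌─┐ └───┴───┐ │ └─┐ │ ┌─┤
│ │ │↳ → ↓    │↑│   │ │ │ │
│ │ └─┬─╴ ┌─╴ │ │ ┌─┘ │ ╵ │
│ │   │↓ ↲│   │↑│ │   │   │
│ └─╴ │ ╶─┴───┘ └─┘ ┌─┴─╴ │
│     │↳ → → → ↑    │     │
└─────┴─────────────┴─────┘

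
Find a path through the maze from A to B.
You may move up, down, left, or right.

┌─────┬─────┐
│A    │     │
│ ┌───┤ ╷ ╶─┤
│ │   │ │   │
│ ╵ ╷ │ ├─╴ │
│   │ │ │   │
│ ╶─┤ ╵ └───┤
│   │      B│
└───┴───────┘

Finding the shortest path through the maze:
Path length: 10 steps
Directions: down → down → right → up → right → down → down → right → right → right

Solution:

┌─────┬─────┐
│A    │     │
│ ┌───┤ ╷ ╶─┤
│↓│↱ ↓│ │   │
│ ╵ ╷ │ ├─╴ │
│↳ ↑│↓│ │   │
│ ╶─┤ ╵ └───┤
│   │↳ → → B│
└───┴───────┘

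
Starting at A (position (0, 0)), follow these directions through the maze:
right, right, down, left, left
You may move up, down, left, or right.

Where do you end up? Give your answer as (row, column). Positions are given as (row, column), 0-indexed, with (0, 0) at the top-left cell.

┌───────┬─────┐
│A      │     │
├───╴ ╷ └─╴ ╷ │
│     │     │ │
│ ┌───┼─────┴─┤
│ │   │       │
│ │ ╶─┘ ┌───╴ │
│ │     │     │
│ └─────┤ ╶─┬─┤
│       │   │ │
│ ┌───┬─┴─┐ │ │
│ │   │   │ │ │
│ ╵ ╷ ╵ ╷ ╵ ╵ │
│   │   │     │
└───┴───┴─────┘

Following directions step by step:
Start: (0, 0)
  right: (0, 0) → (0, 1)
  right: (0, 1) → (0, 2)
  down: (0, 2) → (1, 2)
  left: (1, 2) → (1, 1)
  left: (1, 1) → (1, 0)
Final position: (1, 0)

Path taken:

┌───────┬─────┐
│A → ↓  │     │
├───╴ ╷ └─╴ ╷ │
│B ← ↲│     │ │
│ ┌───┼─────┴─┤
│ │   │       │
│ │ ╶─┘ ┌───╴ │
│ │     │     │
│ └─────┤ ╶─┬─┤
│       │   │ │
│ ┌───┬─┴─┐ │ │
│ │   │   │ │ │
│ ╵ ╷ ╵ ╷ ╵ ╵ │
│   │   │     │
└───┴───┴─────┘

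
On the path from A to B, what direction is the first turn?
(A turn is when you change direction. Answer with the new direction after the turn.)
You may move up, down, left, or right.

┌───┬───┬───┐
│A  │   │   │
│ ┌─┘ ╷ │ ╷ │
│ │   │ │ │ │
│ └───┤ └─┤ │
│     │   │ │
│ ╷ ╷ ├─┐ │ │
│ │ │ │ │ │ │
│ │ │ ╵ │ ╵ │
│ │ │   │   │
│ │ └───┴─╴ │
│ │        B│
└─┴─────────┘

Directions: down, down, right, down, down, down, right, right, right, right
First turn direction: right

Solution:

┌───┬───┬───┐
│A  │   │   │
│ ┌─┘ ╷ │ ╷ │
│↓│   │ │ │ │
│ └───┤ └─┤ │
│↳ ↓  │   │ │
│ ╷ ╷ ├─┐ │ │
│ │↓│ │ │ │ │
│ │ │ ╵ │ ╵ │
│ │↓│   │   │
│ │ └───┴─╴ │
│ │↳ → → → B│
└─┴─────────┘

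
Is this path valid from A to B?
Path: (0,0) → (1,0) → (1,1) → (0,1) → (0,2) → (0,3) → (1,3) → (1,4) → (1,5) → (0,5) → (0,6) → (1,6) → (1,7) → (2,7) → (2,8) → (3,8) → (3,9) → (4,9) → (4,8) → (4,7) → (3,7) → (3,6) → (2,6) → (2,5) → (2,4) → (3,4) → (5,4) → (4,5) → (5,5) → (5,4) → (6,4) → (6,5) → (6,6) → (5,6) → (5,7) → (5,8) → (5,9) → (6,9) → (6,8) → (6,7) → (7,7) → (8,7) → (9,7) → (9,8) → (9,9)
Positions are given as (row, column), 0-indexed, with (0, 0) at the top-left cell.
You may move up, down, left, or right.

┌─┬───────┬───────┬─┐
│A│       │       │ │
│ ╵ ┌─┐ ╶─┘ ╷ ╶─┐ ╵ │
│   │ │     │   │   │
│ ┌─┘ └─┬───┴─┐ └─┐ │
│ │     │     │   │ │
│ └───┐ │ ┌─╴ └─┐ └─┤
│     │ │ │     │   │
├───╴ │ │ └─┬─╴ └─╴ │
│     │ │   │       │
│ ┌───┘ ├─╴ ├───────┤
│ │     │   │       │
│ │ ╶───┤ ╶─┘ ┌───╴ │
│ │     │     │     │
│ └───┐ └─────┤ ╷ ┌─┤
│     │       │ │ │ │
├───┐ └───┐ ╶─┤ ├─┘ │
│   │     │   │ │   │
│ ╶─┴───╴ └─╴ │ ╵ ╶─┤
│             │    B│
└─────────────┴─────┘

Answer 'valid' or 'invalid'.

Checking path validity:
Result: Invalid move at step 26: cannot move from (3, 4) to (5, 4).

invalid

Correct solution:

┌─┬───────┬───────┬─┐
│A│↱ → ↓  │↱ ↓    │ │
│ ╵ ┌─┐ ╶─┘ ╷ ╶─┐ ╵ │
│↳ ↑│ │↳ → ↑│↳ ↓│   │
│ ┌─┘ └─┬───┴─┐ └─┐ │
│ │     │↓ ← ↰│↳ ↓│ │
│ └───┐ │ ┌─╴ └─┐ └─┤
│     │ │↓│  ↑ ↰│↳ ↓│
├───╴ │ │ └─┬─╴ └─╴ │
│     │ │↳ ↓│  ↑ ← ↲│
│ ┌───┘ ├─╴ ├───────┤
│ │     │↓ ↲│↱ → → ↓│
│ │ ╶───┤ ╶─┘ ┌───╴ │
│ │     │↳ → ↑│↓ ← ↲│
│ └───┐ └─────┤ ╷ ┌─┤
│     │       │↓│ │ │
├───┐ └───┐ ╶─┤ ├─┘ │
│   │     │   │↓│   │
│ ╶─┴───╴ └─╴ │ ╵ ╶─┤
│             │↳ → B│
└─────────────┴─────┘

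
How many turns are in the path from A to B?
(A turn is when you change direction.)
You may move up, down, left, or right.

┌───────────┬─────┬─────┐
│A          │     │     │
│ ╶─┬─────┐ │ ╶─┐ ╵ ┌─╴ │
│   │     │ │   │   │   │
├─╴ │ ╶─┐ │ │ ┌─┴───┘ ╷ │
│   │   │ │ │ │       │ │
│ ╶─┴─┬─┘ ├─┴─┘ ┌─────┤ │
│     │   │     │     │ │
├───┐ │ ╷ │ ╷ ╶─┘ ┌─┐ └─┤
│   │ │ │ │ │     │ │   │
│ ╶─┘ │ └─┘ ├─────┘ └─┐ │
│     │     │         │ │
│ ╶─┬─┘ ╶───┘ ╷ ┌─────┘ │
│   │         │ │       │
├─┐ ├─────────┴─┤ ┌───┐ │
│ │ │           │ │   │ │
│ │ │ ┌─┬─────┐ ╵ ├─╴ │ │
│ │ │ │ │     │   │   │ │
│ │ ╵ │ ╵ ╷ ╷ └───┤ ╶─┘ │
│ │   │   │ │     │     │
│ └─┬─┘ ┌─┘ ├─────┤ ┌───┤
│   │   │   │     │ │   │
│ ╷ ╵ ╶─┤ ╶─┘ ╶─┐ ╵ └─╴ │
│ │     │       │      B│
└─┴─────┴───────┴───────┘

Directions: down, right, down, left, down, right, right, down, down, left, left, down, right, down, down, down, right, up, up, right, right, right, right, right, down, right, up, up, right, right, right, down, down, down, left, left, down, down, right, right
Number of turns: 21

Solution:

┌───────────┬─────┬─────┐
│A          │     │     │
│ ╶─┬─────┐ │ ╶─┐ ╵ ┌─╴ │
│↳ ↓│     │ │   │   │   │
├─╴ │ ╶─┐ │ │ ┌─┴───┘ ╷ │
│↓ ↲│   │ │ │ │       │ │
│ ╶─┴─┬─┘ ├─┴─┘ ┌─────┤ │
│↳ → ↓│   │     │     │ │
├───┐ │ ╷ │ ╷ ╶─┘ ┌─┐ └─┤
│   │↓│ │ │ │     │ │   │
│ ╶─┘ │ └─┘ ├─────┘ └─┐ │
│↓ ← ↲│     │         │ │
│ ╶─┬─┘ ╶───┘ ╷ ┌─────┘ │
│↳ ↓│         │ │↱ → → ↓│
├─┐ ├─────────┴─┤ ┌───┐ │
│ │↓│↱ → → → → ↓│↑│   │↓│
│ │ │ ┌─┬─────┐ ╵ ├─╴ │ │
│ │↓│↑│ │     │↳ ↑│   │↓│
│ │ ╵ │ ╵ ╷ ╷ └───┤ ╶─┘ │
│ │↳ ↑│   │ │     │↓ ← ↲│
│ └─┬─┘ ┌─┘ ├─────┤ ┌───┤
│   │   │   │     │↓│   │
│ ╷ ╵ ╶─┤ ╶─┘ ╶─┐ ╵ └─╴ │
│ │     │       │  ↳ → B│
└─┴─────┴───────┴───────┘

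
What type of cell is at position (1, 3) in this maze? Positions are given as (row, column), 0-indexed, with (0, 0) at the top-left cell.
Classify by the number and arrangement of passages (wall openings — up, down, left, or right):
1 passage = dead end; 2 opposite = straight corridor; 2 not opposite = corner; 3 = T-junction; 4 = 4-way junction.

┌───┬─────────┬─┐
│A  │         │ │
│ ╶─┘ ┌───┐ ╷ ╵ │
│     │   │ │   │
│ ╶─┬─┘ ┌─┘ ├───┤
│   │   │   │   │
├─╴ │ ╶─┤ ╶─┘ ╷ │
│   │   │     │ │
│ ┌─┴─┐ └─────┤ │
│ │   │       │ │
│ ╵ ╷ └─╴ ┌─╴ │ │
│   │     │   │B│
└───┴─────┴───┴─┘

Checking cell at (1, 3):
Number of passages: 2
Cell type: corner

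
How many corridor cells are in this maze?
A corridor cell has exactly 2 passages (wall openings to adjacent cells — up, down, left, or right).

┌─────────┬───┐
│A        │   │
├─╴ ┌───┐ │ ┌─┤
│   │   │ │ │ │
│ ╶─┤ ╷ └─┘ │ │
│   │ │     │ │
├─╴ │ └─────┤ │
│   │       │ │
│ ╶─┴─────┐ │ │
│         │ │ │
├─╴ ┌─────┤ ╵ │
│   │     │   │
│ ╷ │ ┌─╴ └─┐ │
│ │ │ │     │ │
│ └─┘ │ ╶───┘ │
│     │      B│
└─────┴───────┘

Counting cells with exactly 2 passages:
Total corridor cells: 44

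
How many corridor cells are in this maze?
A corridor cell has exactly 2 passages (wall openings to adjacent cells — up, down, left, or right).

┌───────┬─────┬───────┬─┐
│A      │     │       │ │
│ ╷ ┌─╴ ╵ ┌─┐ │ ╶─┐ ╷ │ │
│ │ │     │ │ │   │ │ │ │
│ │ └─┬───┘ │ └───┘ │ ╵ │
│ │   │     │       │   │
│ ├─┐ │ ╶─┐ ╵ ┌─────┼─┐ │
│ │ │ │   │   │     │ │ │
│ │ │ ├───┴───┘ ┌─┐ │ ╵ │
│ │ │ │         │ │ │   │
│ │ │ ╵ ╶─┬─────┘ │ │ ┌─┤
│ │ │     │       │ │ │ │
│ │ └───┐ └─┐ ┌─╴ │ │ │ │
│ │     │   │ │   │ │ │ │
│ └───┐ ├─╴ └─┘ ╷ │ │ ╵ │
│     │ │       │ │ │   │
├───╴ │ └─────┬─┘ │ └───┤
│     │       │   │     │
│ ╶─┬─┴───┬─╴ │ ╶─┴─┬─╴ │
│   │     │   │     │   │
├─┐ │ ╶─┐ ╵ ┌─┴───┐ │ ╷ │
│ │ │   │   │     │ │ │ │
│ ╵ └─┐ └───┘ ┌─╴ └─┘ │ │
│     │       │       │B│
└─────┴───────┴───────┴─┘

Counting cells with exactly 2 passages:
Total corridor cells: 112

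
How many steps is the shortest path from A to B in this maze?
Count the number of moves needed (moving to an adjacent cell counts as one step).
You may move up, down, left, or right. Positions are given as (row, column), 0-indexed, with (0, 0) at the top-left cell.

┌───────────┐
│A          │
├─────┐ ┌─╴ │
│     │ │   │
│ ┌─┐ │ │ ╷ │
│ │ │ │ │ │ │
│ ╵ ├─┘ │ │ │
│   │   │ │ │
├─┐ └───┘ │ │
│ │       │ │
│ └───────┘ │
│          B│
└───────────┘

Using BFS to find shortest path:
Start: (0, 0), End: (5, 5)
Path found:
(0,0) → (0,1) → (0,2) → (0,3) → (0,4) → (0,5) → (1,5) → (2,5) → (3,5) → (4,5) → (5,5)
Number of steps: 10

Solution:

┌───────────┐
│A → → → → ↓│
├─────┐ ┌─╴ │
│     │ │  ↓│
│ ┌─┐ │ │ ╷ │
│ │ │ │ │ │↓│
│ ╵ ├─┘ │ │ │
│   │   │ │↓│
├─┐ └───┘ │ │
│ │       │↓│
│ └───────┘ │
│          B│
└───────────┘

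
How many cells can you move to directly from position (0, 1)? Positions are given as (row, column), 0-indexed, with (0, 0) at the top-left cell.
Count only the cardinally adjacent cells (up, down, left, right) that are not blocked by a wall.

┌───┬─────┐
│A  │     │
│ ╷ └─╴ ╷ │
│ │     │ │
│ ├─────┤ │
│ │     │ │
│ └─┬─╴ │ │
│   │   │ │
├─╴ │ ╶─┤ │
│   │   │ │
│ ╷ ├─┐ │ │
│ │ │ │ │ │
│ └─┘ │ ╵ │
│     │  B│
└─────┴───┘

Checking passable neighbors of (0, 1):
Neighbors: (1, 1), (0, 0)
Count: 2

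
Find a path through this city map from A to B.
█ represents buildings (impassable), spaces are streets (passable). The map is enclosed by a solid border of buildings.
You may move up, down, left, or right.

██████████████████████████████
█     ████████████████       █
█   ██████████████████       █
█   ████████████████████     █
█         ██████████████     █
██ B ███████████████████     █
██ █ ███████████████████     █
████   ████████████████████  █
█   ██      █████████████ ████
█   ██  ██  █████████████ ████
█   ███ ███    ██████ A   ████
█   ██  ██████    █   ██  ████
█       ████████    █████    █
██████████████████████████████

Finding the shortest path from A to B:
Movement: cardinal only
Path length: 28 steps
Directions: left → down → left → left → down → left → left → up → left → left → left → up → left → left → left → up → up → left → left → left → left → left → up → left → left → up → up → left

Solution:

██████████████████████████████
█     ████████████████       █
█   ██████████████████       █
█   ████████████████████     █
█         ██████████████     █
██ B↰███████████████████     █
██ █↑███████████████████     █
████↑←↰████████████████████  █
█   ██↑←←←←↰█████████████ ████
█   ██  ██ ↑█████████████ ████
█   ███ ███↑←←↰██████↓A   ████
█   ██  ██████↑←←↰█↓←↲██  ████
█       ████████ ↑←↲█████    █
██████████████████████████████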